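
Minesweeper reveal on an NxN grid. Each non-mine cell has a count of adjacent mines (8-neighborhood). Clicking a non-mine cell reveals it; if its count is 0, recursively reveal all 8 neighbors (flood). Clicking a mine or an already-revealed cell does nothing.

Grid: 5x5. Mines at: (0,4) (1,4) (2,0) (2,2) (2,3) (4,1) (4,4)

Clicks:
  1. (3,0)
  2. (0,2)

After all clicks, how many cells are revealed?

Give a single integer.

Answer: 9

Derivation:
Click 1 (3,0) count=2: revealed 1 new [(3,0)] -> total=1
Click 2 (0,2) count=0: revealed 8 new [(0,0) (0,1) (0,2) (0,3) (1,0) (1,1) (1,2) (1,3)] -> total=9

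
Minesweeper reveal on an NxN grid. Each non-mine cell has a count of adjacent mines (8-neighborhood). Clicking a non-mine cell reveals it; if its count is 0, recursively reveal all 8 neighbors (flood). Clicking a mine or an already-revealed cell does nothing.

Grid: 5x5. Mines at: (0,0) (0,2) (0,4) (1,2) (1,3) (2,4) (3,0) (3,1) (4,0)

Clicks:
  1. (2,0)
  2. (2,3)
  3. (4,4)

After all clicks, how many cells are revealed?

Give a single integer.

Answer: 8

Derivation:
Click 1 (2,0) count=2: revealed 1 new [(2,0)] -> total=1
Click 2 (2,3) count=3: revealed 1 new [(2,3)] -> total=2
Click 3 (4,4) count=0: revealed 6 new [(3,2) (3,3) (3,4) (4,2) (4,3) (4,4)] -> total=8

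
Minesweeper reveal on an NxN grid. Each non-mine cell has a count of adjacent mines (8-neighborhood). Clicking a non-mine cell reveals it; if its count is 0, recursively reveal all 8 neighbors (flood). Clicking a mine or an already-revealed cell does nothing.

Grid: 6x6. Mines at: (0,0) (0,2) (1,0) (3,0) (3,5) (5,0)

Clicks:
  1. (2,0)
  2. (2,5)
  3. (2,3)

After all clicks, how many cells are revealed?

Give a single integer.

Click 1 (2,0) count=2: revealed 1 new [(2,0)] -> total=1
Click 2 (2,5) count=1: revealed 1 new [(2,5)] -> total=2
Click 3 (2,3) count=0: revealed 26 new [(0,3) (0,4) (0,5) (1,1) (1,2) (1,3) (1,4) (1,5) (2,1) (2,2) (2,3) (2,4) (3,1) (3,2) (3,3) (3,4) (4,1) (4,2) (4,3) (4,4) (4,5) (5,1) (5,2) (5,3) (5,4) (5,5)] -> total=28

Answer: 28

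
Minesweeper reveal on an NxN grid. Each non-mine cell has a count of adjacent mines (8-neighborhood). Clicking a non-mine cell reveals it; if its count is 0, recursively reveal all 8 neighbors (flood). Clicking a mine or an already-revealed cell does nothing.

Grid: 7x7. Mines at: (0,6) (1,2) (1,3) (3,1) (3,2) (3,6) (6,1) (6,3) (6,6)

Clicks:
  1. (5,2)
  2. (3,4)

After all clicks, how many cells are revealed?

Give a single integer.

Answer: 13

Derivation:
Click 1 (5,2) count=2: revealed 1 new [(5,2)] -> total=1
Click 2 (3,4) count=0: revealed 12 new [(2,3) (2,4) (2,5) (3,3) (3,4) (3,5) (4,3) (4,4) (4,5) (5,3) (5,4) (5,5)] -> total=13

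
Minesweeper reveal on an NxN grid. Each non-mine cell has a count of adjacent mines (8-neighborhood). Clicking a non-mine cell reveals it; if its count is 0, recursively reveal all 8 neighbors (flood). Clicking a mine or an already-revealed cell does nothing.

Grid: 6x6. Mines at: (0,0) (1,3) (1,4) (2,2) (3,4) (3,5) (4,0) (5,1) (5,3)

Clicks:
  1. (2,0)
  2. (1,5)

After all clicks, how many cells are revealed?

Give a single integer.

Click 1 (2,0) count=0: revealed 6 new [(1,0) (1,1) (2,0) (2,1) (3,0) (3,1)] -> total=6
Click 2 (1,5) count=1: revealed 1 new [(1,5)] -> total=7

Answer: 7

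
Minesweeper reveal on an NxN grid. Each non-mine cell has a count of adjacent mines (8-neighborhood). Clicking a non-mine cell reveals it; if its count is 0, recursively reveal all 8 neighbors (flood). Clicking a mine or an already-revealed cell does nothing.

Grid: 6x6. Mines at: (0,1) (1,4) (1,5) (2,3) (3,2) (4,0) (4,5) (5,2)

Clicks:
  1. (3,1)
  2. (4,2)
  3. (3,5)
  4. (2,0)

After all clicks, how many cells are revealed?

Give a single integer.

Click 1 (3,1) count=2: revealed 1 new [(3,1)] -> total=1
Click 2 (4,2) count=2: revealed 1 new [(4,2)] -> total=2
Click 3 (3,5) count=1: revealed 1 new [(3,5)] -> total=3
Click 4 (2,0) count=0: revealed 5 new [(1,0) (1,1) (2,0) (2,1) (3,0)] -> total=8

Answer: 8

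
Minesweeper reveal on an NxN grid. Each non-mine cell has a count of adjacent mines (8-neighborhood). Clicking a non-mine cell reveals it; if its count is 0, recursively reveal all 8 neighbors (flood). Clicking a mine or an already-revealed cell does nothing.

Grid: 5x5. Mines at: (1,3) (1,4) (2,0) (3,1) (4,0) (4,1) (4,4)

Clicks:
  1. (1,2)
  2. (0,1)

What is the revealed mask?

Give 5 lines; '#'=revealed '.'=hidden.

Answer: ###..
###..
.....
.....
.....

Derivation:
Click 1 (1,2) count=1: revealed 1 new [(1,2)] -> total=1
Click 2 (0,1) count=0: revealed 5 new [(0,0) (0,1) (0,2) (1,0) (1,1)] -> total=6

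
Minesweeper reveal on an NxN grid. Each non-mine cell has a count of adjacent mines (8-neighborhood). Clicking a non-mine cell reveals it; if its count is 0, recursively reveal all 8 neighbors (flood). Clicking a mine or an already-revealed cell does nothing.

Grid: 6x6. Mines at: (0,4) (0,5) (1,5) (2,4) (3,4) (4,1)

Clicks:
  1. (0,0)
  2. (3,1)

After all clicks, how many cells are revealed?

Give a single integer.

Answer: 16

Derivation:
Click 1 (0,0) count=0: revealed 16 new [(0,0) (0,1) (0,2) (0,3) (1,0) (1,1) (1,2) (1,3) (2,0) (2,1) (2,2) (2,3) (3,0) (3,1) (3,2) (3,3)] -> total=16
Click 2 (3,1) count=1: revealed 0 new [(none)] -> total=16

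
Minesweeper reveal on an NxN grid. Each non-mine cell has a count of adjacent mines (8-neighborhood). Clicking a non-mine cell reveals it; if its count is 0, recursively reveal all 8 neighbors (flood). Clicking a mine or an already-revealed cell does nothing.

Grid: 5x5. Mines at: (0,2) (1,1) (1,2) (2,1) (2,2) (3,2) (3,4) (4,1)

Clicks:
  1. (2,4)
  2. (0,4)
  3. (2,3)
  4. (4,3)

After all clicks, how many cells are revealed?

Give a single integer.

Click 1 (2,4) count=1: revealed 1 new [(2,4)] -> total=1
Click 2 (0,4) count=0: revealed 5 new [(0,3) (0,4) (1,3) (1,4) (2,3)] -> total=6
Click 3 (2,3) count=4: revealed 0 new [(none)] -> total=6
Click 4 (4,3) count=2: revealed 1 new [(4,3)] -> total=7

Answer: 7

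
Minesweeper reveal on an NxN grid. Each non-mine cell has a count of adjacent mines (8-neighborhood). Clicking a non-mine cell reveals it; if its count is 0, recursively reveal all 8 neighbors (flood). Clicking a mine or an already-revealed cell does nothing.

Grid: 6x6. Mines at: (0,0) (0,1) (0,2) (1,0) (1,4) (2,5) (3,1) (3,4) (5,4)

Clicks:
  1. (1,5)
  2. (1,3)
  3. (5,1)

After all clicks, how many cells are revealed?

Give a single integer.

Answer: 10

Derivation:
Click 1 (1,5) count=2: revealed 1 new [(1,5)] -> total=1
Click 2 (1,3) count=2: revealed 1 new [(1,3)] -> total=2
Click 3 (5,1) count=0: revealed 8 new [(4,0) (4,1) (4,2) (4,3) (5,0) (5,1) (5,2) (5,3)] -> total=10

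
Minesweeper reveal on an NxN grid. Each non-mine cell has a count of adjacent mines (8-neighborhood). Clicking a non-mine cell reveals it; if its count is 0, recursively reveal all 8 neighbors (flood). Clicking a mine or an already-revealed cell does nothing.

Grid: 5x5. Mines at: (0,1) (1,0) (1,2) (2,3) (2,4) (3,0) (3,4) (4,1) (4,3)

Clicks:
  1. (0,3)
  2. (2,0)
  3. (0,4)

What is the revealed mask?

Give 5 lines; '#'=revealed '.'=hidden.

Answer: ...##
...##
#....
.....
.....

Derivation:
Click 1 (0,3) count=1: revealed 1 new [(0,3)] -> total=1
Click 2 (2,0) count=2: revealed 1 new [(2,0)] -> total=2
Click 3 (0,4) count=0: revealed 3 new [(0,4) (1,3) (1,4)] -> total=5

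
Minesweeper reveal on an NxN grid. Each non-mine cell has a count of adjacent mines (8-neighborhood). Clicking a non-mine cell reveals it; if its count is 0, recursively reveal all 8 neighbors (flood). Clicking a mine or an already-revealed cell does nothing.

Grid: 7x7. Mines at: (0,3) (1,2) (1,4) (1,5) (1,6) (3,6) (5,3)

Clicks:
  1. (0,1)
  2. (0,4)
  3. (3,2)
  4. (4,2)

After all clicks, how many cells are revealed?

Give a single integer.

Answer: 29

Derivation:
Click 1 (0,1) count=1: revealed 1 new [(0,1)] -> total=1
Click 2 (0,4) count=3: revealed 1 new [(0,4)] -> total=2
Click 3 (3,2) count=0: revealed 27 new [(0,0) (1,0) (1,1) (2,0) (2,1) (2,2) (2,3) (2,4) (2,5) (3,0) (3,1) (3,2) (3,3) (3,4) (3,5) (4,0) (4,1) (4,2) (4,3) (4,4) (4,5) (5,0) (5,1) (5,2) (6,0) (6,1) (6,2)] -> total=29
Click 4 (4,2) count=1: revealed 0 new [(none)] -> total=29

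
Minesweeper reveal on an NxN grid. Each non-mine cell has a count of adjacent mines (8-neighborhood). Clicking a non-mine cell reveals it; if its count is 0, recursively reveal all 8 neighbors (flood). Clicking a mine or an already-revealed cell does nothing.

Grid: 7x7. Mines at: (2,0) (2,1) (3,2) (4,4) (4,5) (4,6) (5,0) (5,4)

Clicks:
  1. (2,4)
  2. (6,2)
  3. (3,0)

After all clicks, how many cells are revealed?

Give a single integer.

Answer: 33

Derivation:
Click 1 (2,4) count=0: revealed 23 new [(0,0) (0,1) (0,2) (0,3) (0,4) (0,5) (0,6) (1,0) (1,1) (1,2) (1,3) (1,4) (1,5) (1,6) (2,2) (2,3) (2,4) (2,5) (2,6) (3,3) (3,4) (3,5) (3,6)] -> total=23
Click 2 (6,2) count=0: revealed 9 new [(4,1) (4,2) (4,3) (5,1) (5,2) (5,3) (6,1) (6,2) (6,3)] -> total=32
Click 3 (3,0) count=2: revealed 1 new [(3,0)] -> total=33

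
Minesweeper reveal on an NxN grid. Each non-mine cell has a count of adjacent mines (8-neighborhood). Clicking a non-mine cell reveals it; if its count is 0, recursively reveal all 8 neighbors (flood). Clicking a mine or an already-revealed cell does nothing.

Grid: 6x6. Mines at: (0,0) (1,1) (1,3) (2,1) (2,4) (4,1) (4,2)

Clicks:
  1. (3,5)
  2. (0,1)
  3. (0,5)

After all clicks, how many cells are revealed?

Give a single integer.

Answer: 6

Derivation:
Click 1 (3,5) count=1: revealed 1 new [(3,5)] -> total=1
Click 2 (0,1) count=2: revealed 1 new [(0,1)] -> total=2
Click 3 (0,5) count=0: revealed 4 new [(0,4) (0,5) (1,4) (1,5)] -> total=6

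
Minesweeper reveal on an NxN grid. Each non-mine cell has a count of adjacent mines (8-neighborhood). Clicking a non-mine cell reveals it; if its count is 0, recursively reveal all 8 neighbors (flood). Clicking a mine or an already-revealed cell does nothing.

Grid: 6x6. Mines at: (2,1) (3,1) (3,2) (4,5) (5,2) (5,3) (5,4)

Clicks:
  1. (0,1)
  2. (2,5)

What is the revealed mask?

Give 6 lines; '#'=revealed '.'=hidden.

Answer: ######
######
..####
...###
......
......

Derivation:
Click 1 (0,1) count=0: revealed 19 new [(0,0) (0,1) (0,2) (0,3) (0,4) (0,5) (1,0) (1,1) (1,2) (1,3) (1,4) (1,5) (2,2) (2,3) (2,4) (2,5) (3,3) (3,4) (3,5)] -> total=19
Click 2 (2,5) count=0: revealed 0 new [(none)] -> total=19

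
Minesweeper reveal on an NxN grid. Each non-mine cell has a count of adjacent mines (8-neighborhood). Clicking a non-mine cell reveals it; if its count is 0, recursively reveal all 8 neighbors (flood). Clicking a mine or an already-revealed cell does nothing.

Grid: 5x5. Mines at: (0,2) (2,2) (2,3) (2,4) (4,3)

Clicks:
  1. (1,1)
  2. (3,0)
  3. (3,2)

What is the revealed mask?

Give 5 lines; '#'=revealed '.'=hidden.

Answer: ##...
##...
##...
###..
###..

Derivation:
Click 1 (1,1) count=2: revealed 1 new [(1,1)] -> total=1
Click 2 (3,0) count=0: revealed 11 new [(0,0) (0,1) (1,0) (2,0) (2,1) (3,0) (3,1) (3,2) (4,0) (4,1) (4,2)] -> total=12
Click 3 (3,2) count=3: revealed 0 new [(none)] -> total=12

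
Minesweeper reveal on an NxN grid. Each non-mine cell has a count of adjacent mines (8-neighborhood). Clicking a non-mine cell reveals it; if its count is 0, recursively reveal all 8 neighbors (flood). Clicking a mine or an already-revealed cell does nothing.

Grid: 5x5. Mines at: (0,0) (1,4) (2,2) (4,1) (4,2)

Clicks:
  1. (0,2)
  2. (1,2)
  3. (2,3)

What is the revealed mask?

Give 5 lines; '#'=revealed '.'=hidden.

Answer: .###.
.###.
...#.
.....
.....

Derivation:
Click 1 (0,2) count=0: revealed 6 new [(0,1) (0,2) (0,3) (1,1) (1,2) (1,3)] -> total=6
Click 2 (1,2) count=1: revealed 0 new [(none)] -> total=6
Click 3 (2,3) count=2: revealed 1 new [(2,3)] -> total=7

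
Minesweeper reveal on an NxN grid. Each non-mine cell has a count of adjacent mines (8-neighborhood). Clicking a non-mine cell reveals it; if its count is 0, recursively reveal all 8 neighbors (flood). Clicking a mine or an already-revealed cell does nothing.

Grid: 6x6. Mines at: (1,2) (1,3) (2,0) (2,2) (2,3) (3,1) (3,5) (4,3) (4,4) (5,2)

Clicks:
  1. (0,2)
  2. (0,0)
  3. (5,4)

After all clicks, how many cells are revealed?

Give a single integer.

Answer: 6

Derivation:
Click 1 (0,2) count=2: revealed 1 new [(0,2)] -> total=1
Click 2 (0,0) count=0: revealed 4 new [(0,0) (0,1) (1,0) (1,1)] -> total=5
Click 3 (5,4) count=2: revealed 1 new [(5,4)] -> total=6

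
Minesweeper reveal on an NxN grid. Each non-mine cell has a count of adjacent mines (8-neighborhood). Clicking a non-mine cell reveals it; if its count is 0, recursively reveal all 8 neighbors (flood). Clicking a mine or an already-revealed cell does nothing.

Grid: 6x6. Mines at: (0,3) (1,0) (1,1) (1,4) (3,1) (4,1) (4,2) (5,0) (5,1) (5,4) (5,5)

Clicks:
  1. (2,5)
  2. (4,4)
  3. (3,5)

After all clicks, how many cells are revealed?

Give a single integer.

Answer: 9

Derivation:
Click 1 (2,5) count=1: revealed 1 new [(2,5)] -> total=1
Click 2 (4,4) count=2: revealed 1 new [(4,4)] -> total=2
Click 3 (3,5) count=0: revealed 7 new [(2,3) (2,4) (3,3) (3,4) (3,5) (4,3) (4,5)] -> total=9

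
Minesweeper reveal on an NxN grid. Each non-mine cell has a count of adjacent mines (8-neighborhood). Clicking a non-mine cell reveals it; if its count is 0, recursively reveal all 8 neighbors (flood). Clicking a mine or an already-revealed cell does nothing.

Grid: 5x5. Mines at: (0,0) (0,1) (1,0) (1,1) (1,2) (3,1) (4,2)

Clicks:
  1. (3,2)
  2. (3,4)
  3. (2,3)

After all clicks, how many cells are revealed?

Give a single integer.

Click 1 (3,2) count=2: revealed 1 new [(3,2)] -> total=1
Click 2 (3,4) count=0: revealed 10 new [(0,3) (0,4) (1,3) (1,4) (2,3) (2,4) (3,3) (3,4) (4,3) (4,4)] -> total=11
Click 3 (2,3) count=1: revealed 0 new [(none)] -> total=11

Answer: 11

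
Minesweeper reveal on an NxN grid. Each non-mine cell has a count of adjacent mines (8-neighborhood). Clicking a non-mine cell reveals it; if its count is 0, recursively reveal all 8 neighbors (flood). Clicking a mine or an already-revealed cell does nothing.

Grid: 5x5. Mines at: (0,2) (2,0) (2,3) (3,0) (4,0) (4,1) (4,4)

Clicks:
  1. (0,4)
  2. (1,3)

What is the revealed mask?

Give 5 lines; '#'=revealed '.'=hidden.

Click 1 (0,4) count=0: revealed 4 new [(0,3) (0,4) (1,3) (1,4)] -> total=4
Click 2 (1,3) count=2: revealed 0 new [(none)] -> total=4

Answer: ...##
...##
.....
.....
.....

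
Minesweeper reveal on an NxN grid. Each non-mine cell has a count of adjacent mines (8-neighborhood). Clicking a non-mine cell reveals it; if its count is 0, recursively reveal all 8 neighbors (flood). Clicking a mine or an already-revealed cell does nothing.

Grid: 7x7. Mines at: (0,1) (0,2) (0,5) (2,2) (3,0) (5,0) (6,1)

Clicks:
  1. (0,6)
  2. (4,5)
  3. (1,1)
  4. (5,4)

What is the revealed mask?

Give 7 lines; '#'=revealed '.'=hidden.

Answer: ......#
.#.####
...####
.######
.######
.######
..#####

Derivation:
Click 1 (0,6) count=1: revealed 1 new [(0,6)] -> total=1
Click 2 (4,5) count=0: revealed 31 new [(1,3) (1,4) (1,5) (1,6) (2,3) (2,4) (2,5) (2,6) (3,1) (3,2) (3,3) (3,4) (3,5) (3,6) (4,1) (4,2) (4,3) (4,4) (4,5) (4,6) (5,1) (5,2) (5,3) (5,4) (5,5) (5,6) (6,2) (6,3) (6,4) (6,5) (6,6)] -> total=32
Click 3 (1,1) count=3: revealed 1 new [(1,1)] -> total=33
Click 4 (5,4) count=0: revealed 0 new [(none)] -> total=33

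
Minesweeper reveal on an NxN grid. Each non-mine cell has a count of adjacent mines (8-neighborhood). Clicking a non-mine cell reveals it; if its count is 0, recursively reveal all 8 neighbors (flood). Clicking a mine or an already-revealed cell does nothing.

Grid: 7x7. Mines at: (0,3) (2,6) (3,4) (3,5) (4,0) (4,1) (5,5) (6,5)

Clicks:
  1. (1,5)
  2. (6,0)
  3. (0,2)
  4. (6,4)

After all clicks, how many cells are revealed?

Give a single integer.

Click 1 (1,5) count=1: revealed 1 new [(1,5)] -> total=1
Click 2 (6,0) count=0: revealed 13 new [(4,2) (4,3) (4,4) (5,0) (5,1) (5,2) (5,3) (5,4) (6,0) (6,1) (6,2) (6,3) (6,4)] -> total=14
Click 3 (0,2) count=1: revealed 1 new [(0,2)] -> total=15
Click 4 (6,4) count=2: revealed 0 new [(none)] -> total=15

Answer: 15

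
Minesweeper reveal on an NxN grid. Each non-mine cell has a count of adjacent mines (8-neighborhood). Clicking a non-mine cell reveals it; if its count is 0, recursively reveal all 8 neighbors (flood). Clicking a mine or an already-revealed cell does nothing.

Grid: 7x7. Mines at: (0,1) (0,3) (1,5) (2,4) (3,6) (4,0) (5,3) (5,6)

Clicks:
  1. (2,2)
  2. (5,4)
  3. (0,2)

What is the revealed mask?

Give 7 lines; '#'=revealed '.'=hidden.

Click 1 (2,2) count=0: revealed 15 new [(1,0) (1,1) (1,2) (1,3) (2,0) (2,1) (2,2) (2,3) (3,0) (3,1) (3,2) (3,3) (4,1) (4,2) (4,3)] -> total=15
Click 2 (5,4) count=1: revealed 1 new [(5,4)] -> total=16
Click 3 (0,2) count=2: revealed 1 new [(0,2)] -> total=17

Answer: ..#....
####...
####...
####...
.###...
....#..
.......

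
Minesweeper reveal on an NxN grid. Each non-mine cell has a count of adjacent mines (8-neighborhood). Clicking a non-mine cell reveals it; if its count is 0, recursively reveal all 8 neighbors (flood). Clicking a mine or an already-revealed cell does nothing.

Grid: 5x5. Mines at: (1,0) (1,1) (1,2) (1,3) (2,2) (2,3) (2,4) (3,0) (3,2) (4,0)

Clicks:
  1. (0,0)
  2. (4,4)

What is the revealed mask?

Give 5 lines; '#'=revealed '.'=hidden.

Click 1 (0,0) count=2: revealed 1 new [(0,0)] -> total=1
Click 2 (4,4) count=0: revealed 4 new [(3,3) (3,4) (4,3) (4,4)] -> total=5

Answer: #....
.....
.....
...##
...##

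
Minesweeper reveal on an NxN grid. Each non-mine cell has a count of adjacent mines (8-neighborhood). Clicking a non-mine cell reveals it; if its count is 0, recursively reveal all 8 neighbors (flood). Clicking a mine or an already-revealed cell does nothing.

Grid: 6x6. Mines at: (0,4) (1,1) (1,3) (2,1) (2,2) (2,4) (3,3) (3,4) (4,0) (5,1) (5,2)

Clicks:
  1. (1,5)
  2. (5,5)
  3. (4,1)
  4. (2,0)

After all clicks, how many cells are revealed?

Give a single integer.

Answer: 9

Derivation:
Click 1 (1,5) count=2: revealed 1 new [(1,5)] -> total=1
Click 2 (5,5) count=0: revealed 6 new [(4,3) (4,4) (4,5) (5,3) (5,4) (5,5)] -> total=7
Click 3 (4,1) count=3: revealed 1 new [(4,1)] -> total=8
Click 4 (2,0) count=2: revealed 1 new [(2,0)] -> total=9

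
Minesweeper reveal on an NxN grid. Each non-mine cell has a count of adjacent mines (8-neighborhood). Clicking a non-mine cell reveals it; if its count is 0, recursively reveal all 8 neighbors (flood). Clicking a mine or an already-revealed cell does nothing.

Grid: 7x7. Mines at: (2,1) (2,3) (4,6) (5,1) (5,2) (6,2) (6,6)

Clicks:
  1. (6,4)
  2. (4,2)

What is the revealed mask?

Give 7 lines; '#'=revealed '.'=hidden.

Click 1 (6,4) count=0: revealed 12 new [(3,3) (3,4) (3,5) (4,3) (4,4) (4,5) (5,3) (5,4) (5,5) (6,3) (6,4) (6,5)] -> total=12
Click 2 (4,2) count=2: revealed 1 new [(4,2)] -> total=13

Answer: .......
.......
.......
...###.
..####.
...###.
...###.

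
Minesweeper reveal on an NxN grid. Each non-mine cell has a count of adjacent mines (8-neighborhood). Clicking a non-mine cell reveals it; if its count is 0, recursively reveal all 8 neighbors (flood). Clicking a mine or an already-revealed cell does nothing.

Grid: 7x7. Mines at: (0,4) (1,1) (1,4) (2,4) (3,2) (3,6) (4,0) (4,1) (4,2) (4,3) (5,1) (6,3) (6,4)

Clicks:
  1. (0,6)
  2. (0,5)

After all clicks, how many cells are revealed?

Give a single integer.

Click 1 (0,6) count=0: revealed 6 new [(0,5) (0,6) (1,5) (1,6) (2,5) (2,6)] -> total=6
Click 2 (0,5) count=2: revealed 0 new [(none)] -> total=6

Answer: 6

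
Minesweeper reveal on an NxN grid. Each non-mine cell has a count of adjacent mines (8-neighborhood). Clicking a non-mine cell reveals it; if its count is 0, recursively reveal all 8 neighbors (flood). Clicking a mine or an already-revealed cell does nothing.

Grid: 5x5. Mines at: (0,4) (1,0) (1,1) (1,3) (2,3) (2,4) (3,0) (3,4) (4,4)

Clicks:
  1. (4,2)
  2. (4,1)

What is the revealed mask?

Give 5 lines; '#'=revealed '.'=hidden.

Click 1 (4,2) count=0: revealed 6 new [(3,1) (3,2) (3,3) (4,1) (4,2) (4,3)] -> total=6
Click 2 (4,1) count=1: revealed 0 new [(none)] -> total=6

Answer: .....
.....
.....
.###.
.###.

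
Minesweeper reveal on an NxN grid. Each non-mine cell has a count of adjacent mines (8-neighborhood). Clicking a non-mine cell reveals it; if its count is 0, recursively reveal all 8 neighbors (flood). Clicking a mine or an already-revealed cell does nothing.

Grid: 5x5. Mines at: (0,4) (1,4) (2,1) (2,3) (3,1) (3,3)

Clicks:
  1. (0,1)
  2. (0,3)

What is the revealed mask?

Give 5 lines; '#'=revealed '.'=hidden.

Answer: ####.
####.
.....
.....
.....

Derivation:
Click 1 (0,1) count=0: revealed 8 new [(0,0) (0,1) (0,2) (0,3) (1,0) (1,1) (1,2) (1,3)] -> total=8
Click 2 (0,3) count=2: revealed 0 new [(none)] -> total=8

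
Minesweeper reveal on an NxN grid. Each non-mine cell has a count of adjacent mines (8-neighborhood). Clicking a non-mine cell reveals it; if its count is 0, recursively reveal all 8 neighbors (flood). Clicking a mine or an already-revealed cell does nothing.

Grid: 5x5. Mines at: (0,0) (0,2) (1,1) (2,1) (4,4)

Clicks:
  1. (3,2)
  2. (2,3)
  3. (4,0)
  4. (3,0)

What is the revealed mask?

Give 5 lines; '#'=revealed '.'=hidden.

Answer: ...##
..###
..###
#####
####.

Derivation:
Click 1 (3,2) count=1: revealed 1 new [(3,2)] -> total=1
Click 2 (2,3) count=0: revealed 10 new [(0,3) (0,4) (1,2) (1,3) (1,4) (2,2) (2,3) (2,4) (3,3) (3,4)] -> total=11
Click 3 (4,0) count=0: revealed 6 new [(3,0) (3,1) (4,0) (4,1) (4,2) (4,3)] -> total=17
Click 4 (3,0) count=1: revealed 0 new [(none)] -> total=17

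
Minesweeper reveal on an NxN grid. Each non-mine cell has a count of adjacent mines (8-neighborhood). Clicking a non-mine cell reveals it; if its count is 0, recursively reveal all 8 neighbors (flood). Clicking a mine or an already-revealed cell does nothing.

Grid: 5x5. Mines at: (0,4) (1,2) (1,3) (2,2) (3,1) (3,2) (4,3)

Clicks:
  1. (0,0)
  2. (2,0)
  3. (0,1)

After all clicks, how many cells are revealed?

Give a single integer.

Click 1 (0,0) count=0: revealed 6 new [(0,0) (0,1) (1,0) (1,1) (2,0) (2,1)] -> total=6
Click 2 (2,0) count=1: revealed 0 new [(none)] -> total=6
Click 3 (0,1) count=1: revealed 0 new [(none)] -> total=6

Answer: 6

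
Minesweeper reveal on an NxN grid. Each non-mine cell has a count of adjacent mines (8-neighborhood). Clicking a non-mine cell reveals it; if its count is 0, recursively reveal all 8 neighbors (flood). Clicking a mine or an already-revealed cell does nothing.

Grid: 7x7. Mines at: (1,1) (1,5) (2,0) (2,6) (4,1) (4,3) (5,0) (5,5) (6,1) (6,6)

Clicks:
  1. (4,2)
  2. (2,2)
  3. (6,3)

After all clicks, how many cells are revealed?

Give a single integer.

Answer: 8

Derivation:
Click 1 (4,2) count=2: revealed 1 new [(4,2)] -> total=1
Click 2 (2,2) count=1: revealed 1 new [(2,2)] -> total=2
Click 3 (6,3) count=0: revealed 6 new [(5,2) (5,3) (5,4) (6,2) (6,3) (6,4)] -> total=8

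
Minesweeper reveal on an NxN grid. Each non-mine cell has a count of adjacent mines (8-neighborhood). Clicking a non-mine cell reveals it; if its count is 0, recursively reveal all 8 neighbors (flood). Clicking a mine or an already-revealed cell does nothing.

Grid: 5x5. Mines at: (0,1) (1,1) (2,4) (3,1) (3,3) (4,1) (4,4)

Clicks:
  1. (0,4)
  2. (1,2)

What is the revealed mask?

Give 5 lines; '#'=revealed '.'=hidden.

Answer: ..###
..###
.....
.....
.....

Derivation:
Click 1 (0,4) count=0: revealed 6 new [(0,2) (0,3) (0,4) (1,2) (1,3) (1,4)] -> total=6
Click 2 (1,2) count=2: revealed 0 new [(none)] -> total=6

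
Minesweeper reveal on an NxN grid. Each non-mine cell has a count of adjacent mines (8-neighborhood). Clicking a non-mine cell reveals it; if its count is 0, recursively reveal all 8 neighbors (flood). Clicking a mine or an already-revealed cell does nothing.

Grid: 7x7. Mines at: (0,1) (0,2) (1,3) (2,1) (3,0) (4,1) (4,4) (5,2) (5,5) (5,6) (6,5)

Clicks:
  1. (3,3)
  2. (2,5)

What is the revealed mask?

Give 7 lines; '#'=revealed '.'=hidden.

Click 1 (3,3) count=1: revealed 1 new [(3,3)] -> total=1
Click 2 (2,5) count=0: revealed 14 new [(0,4) (0,5) (0,6) (1,4) (1,5) (1,6) (2,4) (2,5) (2,6) (3,4) (3,5) (3,6) (4,5) (4,6)] -> total=15

Answer: ....###
....###
....###
...####
.....##
.......
.......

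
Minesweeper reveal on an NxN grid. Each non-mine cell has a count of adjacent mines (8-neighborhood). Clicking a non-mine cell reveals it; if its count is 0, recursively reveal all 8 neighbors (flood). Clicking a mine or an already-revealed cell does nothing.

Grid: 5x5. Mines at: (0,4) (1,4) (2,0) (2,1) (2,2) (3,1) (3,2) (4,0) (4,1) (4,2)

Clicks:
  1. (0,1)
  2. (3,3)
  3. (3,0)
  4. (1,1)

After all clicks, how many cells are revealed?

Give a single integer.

Answer: 10

Derivation:
Click 1 (0,1) count=0: revealed 8 new [(0,0) (0,1) (0,2) (0,3) (1,0) (1,1) (1,2) (1,3)] -> total=8
Click 2 (3,3) count=3: revealed 1 new [(3,3)] -> total=9
Click 3 (3,0) count=5: revealed 1 new [(3,0)] -> total=10
Click 4 (1,1) count=3: revealed 0 new [(none)] -> total=10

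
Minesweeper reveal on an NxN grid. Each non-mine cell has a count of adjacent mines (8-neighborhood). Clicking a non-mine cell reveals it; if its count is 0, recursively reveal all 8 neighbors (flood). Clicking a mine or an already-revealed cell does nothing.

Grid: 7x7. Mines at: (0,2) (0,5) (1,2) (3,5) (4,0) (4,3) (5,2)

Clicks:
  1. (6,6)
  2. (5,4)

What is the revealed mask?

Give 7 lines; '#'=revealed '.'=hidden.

Answer: .......
.......
.......
.......
....###
...####
...####

Derivation:
Click 1 (6,6) count=0: revealed 11 new [(4,4) (4,5) (4,6) (5,3) (5,4) (5,5) (5,6) (6,3) (6,4) (6,5) (6,6)] -> total=11
Click 2 (5,4) count=1: revealed 0 new [(none)] -> total=11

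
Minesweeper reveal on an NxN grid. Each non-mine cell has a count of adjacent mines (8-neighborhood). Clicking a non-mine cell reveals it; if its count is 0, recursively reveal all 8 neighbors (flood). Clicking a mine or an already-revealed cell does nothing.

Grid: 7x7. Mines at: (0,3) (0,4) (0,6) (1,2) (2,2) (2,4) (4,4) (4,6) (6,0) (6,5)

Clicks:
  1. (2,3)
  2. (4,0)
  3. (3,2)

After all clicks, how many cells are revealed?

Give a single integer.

Answer: 24

Derivation:
Click 1 (2,3) count=3: revealed 1 new [(2,3)] -> total=1
Click 2 (4,0) count=0: revealed 23 new [(0,0) (0,1) (1,0) (1,1) (2,0) (2,1) (3,0) (3,1) (3,2) (3,3) (4,0) (4,1) (4,2) (4,3) (5,0) (5,1) (5,2) (5,3) (5,4) (6,1) (6,2) (6,3) (6,4)] -> total=24
Click 3 (3,2) count=1: revealed 0 new [(none)] -> total=24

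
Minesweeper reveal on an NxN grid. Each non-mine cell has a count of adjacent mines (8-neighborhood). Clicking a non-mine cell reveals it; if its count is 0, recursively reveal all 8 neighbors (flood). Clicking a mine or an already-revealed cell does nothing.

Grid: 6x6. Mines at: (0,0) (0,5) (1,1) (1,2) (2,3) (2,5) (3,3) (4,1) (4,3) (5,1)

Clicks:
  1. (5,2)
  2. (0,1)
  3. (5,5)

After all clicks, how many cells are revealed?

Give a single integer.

Click 1 (5,2) count=3: revealed 1 new [(5,2)] -> total=1
Click 2 (0,1) count=3: revealed 1 new [(0,1)] -> total=2
Click 3 (5,5) count=0: revealed 6 new [(3,4) (3,5) (4,4) (4,5) (5,4) (5,5)] -> total=8

Answer: 8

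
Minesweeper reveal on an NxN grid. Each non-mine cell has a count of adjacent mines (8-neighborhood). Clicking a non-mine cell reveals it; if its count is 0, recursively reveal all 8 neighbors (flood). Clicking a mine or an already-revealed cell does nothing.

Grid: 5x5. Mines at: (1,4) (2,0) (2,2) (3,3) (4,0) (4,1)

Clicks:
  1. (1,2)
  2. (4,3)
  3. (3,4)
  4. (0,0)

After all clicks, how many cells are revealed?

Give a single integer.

Click 1 (1,2) count=1: revealed 1 new [(1,2)] -> total=1
Click 2 (4,3) count=1: revealed 1 new [(4,3)] -> total=2
Click 3 (3,4) count=1: revealed 1 new [(3,4)] -> total=3
Click 4 (0,0) count=0: revealed 7 new [(0,0) (0,1) (0,2) (0,3) (1,0) (1,1) (1,3)] -> total=10

Answer: 10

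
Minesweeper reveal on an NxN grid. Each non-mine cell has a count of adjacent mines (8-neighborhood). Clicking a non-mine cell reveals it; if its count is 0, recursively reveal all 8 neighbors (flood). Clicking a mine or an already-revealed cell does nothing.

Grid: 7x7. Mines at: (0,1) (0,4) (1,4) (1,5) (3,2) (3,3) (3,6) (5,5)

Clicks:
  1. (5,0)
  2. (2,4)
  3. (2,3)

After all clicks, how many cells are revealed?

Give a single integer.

Answer: 23

Derivation:
Click 1 (5,0) count=0: revealed 21 new [(1,0) (1,1) (2,0) (2,1) (3,0) (3,1) (4,0) (4,1) (4,2) (4,3) (4,4) (5,0) (5,1) (5,2) (5,3) (5,4) (6,0) (6,1) (6,2) (6,3) (6,4)] -> total=21
Click 2 (2,4) count=3: revealed 1 new [(2,4)] -> total=22
Click 3 (2,3) count=3: revealed 1 new [(2,3)] -> total=23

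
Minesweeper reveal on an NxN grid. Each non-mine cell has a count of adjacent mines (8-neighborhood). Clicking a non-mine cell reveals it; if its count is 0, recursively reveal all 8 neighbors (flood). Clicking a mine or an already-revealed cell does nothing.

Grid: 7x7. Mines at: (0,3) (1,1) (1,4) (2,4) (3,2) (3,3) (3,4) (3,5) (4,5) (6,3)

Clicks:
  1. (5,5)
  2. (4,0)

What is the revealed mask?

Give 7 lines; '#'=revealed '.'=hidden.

Answer: .......
.......
##.....
##.....
###....
###..#.
###....

Derivation:
Click 1 (5,5) count=1: revealed 1 new [(5,5)] -> total=1
Click 2 (4,0) count=0: revealed 13 new [(2,0) (2,1) (3,0) (3,1) (4,0) (4,1) (4,2) (5,0) (5,1) (5,2) (6,0) (6,1) (6,2)] -> total=14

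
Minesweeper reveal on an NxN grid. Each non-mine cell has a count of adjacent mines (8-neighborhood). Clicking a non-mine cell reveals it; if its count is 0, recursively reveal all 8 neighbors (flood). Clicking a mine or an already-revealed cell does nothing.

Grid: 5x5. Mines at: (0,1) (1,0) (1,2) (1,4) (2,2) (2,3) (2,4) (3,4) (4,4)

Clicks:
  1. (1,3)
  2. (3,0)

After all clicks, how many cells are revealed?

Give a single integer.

Answer: 11

Derivation:
Click 1 (1,3) count=5: revealed 1 new [(1,3)] -> total=1
Click 2 (3,0) count=0: revealed 10 new [(2,0) (2,1) (3,0) (3,1) (3,2) (3,3) (4,0) (4,1) (4,2) (4,3)] -> total=11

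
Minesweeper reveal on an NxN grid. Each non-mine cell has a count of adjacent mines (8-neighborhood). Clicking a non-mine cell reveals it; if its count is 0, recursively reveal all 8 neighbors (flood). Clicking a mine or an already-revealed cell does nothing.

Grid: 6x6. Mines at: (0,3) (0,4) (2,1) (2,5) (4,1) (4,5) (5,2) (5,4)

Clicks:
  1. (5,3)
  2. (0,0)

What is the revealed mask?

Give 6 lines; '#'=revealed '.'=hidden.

Answer: ###...
###...
......
......
......
...#..

Derivation:
Click 1 (5,3) count=2: revealed 1 new [(5,3)] -> total=1
Click 2 (0,0) count=0: revealed 6 new [(0,0) (0,1) (0,2) (1,0) (1,1) (1,2)] -> total=7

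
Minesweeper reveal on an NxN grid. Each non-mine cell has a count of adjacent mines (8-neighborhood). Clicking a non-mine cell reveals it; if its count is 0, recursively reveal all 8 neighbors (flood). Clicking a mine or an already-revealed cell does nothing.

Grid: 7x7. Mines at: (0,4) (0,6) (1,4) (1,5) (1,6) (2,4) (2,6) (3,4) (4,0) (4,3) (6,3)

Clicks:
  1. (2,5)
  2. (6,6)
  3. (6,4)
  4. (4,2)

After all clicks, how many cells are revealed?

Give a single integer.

Answer: 13

Derivation:
Click 1 (2,5) count=6: revealed 1 new [(2,5)] -> total=1
Click 2 (6,6) count=0: revealed 11 new [(3,5) (3,6) (4,4) (4,5) (4,6) (5,4) (5,5) (5,6) (6,4) (6,5) (6,6)] -> total=12
Click 3 (6,4) count=1: revealed 0 new [(none)] -> total=12
Click 4 (4,2) count=1: revealed 1 new [(4,2)] -> total=13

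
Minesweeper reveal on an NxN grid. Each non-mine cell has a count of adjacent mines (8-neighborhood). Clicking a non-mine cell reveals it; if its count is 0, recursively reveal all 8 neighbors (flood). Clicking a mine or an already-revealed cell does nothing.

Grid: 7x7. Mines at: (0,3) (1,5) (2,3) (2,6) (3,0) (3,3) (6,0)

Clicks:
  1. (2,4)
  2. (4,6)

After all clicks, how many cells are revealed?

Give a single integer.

Answer: 22

Derivation:
Click 1 (2,4) count=3: revealed 1 new [(2,4)] -> total=1
Click 2 (4,6) count=0: revealed 21 new [(3,4) (3,5) (3,6) (4,1) (4,2) (4,3) (4,4) (4,5) (4,6) (5,1) (5,2) (5,3) (5,4) (5,5) (5,6) (6,1) (6,2) (6,3) (6,4) (6,5) (6,6)] -> total=22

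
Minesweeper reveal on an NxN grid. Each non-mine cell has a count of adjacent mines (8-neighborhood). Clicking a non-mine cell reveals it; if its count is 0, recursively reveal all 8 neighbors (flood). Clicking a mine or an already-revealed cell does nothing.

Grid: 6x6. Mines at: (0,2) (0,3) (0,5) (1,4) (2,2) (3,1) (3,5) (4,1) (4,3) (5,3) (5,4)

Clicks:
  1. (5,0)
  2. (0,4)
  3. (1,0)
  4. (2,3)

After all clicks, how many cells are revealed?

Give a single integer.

Answer: 9

Derivation:
Click 1 (5,0) count=1: revealed 1 new [(5,0)] -> total=1
Click 2 (0,4) count=3: revealed 1 new [(0,4)] -> total=2
Click 3 (1,0) count=0: revealed 6 new [(0,0) (0,1) (1,0) (1,1) (2,0) (2,1)] -> total=8
Click 4 (2,3) count=2: revealed 1 new [(2,3)] -> total=9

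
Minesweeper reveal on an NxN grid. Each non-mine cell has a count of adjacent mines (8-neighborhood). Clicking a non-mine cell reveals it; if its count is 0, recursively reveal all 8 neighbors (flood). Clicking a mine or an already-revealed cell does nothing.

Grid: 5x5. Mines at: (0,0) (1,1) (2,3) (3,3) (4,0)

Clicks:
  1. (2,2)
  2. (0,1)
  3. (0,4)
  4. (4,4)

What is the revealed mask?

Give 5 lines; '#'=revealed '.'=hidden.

Answer: .####
..###
..#..
.....
....#

Derivation:
Click 1 (2,2) count=3: revealed 1 new [(2,2)] -> total=1
Click 2 (0,1) count=2: revealed 1 new [(0,1)] -> total=2
Click 3 (0,4) count=0: revealed 6 new [(0,2) (0,3) (0,4) (1,2) (1,3) (1,4)] -> total=8
Click 4 (4,4) count=1: revealed 1 new [(4,4)] -> total=9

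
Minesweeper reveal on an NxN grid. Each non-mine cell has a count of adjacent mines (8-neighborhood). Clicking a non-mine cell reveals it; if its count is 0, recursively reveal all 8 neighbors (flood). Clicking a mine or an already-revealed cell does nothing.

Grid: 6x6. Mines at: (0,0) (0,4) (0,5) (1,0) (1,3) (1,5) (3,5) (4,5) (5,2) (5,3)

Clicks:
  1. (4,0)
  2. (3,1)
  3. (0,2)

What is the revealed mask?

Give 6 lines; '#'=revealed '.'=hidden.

Answer: ..#...
......
#####.
#####.
#####.
##....

Derivation:
Click 1 (4,0) count=0: revealed 17 new [(2,0) (2,1) (2,2) (2,3) (2,4) (3,0) (3,1) (3,2) (3,3) (3,4) (4,0) (4,1) (4,2) (4,3) (4,4) (5,0) (5,1)] -> total=17
Click 2 (3,1) count=0: revealed 0 new [(none)] -> total=17
Click 3 (0,2) count=1: revealed 1 new [(0,2)] -> total=18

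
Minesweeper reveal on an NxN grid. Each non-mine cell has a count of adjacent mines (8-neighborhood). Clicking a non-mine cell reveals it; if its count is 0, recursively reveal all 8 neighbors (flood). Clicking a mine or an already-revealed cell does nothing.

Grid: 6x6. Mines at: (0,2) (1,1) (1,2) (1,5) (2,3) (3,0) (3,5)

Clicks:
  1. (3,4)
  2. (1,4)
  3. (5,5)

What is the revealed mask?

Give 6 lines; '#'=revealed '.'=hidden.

Click 1 (3,4) count=2: revealed 1 new [(3,4)] -> total=1
Click 2 (1,4) count=2: revealed 1 new [(1,4)] -> total=2
Click 3 (5,5) count=0: revealed 15 new [(3,1) (3,2) (3,3) (4,0) (4,1) (4,2) (4,3) (4,4) (4,5) (5,0) (5,1) (5,2) (5,3) (5,4) (5,5)] -> total=17

Answer: ......
....#.
......
.####.
######
######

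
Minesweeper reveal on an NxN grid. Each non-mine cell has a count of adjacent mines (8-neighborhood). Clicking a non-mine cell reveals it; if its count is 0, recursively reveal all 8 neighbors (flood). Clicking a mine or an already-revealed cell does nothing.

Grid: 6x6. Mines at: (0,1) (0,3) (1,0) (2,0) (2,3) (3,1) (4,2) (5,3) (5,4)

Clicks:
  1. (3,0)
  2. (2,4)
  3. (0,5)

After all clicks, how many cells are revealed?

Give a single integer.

Click 1 (3,0) count=2: revealed 1 new [(3,0)] -> total=1
Click 2 (2,4) count=1: revealed 1 new [(2,4)] -> total=2
Click 3 (0,5) count=0: revealed 9 new [(0,4) (0,5) (1,4) (1,5) (2,5) (3,4) (3,5) (4,4) (4,5)] -> total=11

Answer: 11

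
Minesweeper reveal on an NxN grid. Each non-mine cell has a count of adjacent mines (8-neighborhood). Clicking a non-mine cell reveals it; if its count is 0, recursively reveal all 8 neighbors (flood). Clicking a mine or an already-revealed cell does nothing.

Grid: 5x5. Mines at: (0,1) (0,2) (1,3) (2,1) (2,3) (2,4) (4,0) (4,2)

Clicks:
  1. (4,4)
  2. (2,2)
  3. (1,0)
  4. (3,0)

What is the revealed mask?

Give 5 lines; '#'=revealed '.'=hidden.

Answer: .....
#....
..#..
#..##
...##

Derivation:
Click 1 (4,4) count=0: revealed 4 new [(3,3) (3,4) (4,3) (4,4)] -> total=4
Click 2 (2,2) count=3: revealed 1 new [(2,2)] -> total=5
Click 3 (1,0) count=2: revealed 1 new [(1,0)] -> total=6
Click 4 (3,0) count=2: revealed 1 new [(3,0)] -> total=7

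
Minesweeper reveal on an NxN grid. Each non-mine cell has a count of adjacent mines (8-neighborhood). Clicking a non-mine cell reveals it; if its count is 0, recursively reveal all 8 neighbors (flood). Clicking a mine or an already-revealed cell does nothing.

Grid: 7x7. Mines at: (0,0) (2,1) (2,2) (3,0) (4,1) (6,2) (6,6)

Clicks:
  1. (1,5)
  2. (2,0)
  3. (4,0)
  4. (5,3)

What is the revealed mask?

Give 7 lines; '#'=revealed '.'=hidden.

Answer: .######
.######
#..####
..#####
#.#####
..#####
...###.

Derivation:
Click 1 (1,5) count=0: revealed 34 new [(0,1) (0,2) (0,3) (0,4) (0,5) (0,6) (1,1) (1,2) (1,3) (1,4) (1,5) (1,6) (2,3) (2,4) (2,5) (2,6) (3,2) (3,3) (3,4) (3,5) (3,6) (4,2) (4,3) (4,4) (4,5) (4,6) (5,2) (5,3) (5,4) (5,5) (5,6) (6,3) (6,4) (6,5)] -> total=34
Click 2 (2,0) count=2: revealed 1 new [(2,0)] -> total=35
Click 3 (4,0) count=2: revealed 1 new [(4,0)] -> total=36
Click 4 (5,3) count=1: revealed 0 new [(none)] -> total=36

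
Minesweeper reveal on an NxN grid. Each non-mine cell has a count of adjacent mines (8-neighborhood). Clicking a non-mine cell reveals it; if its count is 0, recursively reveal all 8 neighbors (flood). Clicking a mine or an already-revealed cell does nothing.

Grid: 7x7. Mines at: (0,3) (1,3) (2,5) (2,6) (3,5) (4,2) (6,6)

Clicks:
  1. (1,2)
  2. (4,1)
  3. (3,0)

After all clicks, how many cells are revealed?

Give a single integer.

Answer: 29

Derivation:
Click 1 (1,2) count=2: revealed 1 new [(1,2)] -> total=1
Click 2 (4,1) count=1: revealed 1 new [(4,1)] -> total=2
Click 3 (3,0) count=0: revealed 27 new [(0,0) (0,1) (0,2) (1,0) (1,1) (2,0) (2,1) (2,2) (3,0) (3,1) (3,2) (4,0) (4,3) (4,4) (4,5) (5,0) (5,1) (5,2) (5,3) (5,4) (5,5) (6,0) (6,1) (6,2) (6,3) (6,4) (6,5)] -> total=29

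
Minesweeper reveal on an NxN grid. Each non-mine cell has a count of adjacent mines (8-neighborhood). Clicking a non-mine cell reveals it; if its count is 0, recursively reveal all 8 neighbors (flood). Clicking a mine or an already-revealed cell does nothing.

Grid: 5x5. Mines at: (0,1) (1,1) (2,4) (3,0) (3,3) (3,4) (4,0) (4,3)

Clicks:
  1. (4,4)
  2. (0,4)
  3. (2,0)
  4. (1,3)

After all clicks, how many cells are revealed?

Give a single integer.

Answer: 8

Derivation:
Click 1 (4,4) count=3: revealed 1 new [(4,4)] -> total=1
Click 2 (0,4) count=0: revealed 6 new [(0,2) (0,3) (0,4) (1,2) (1,3) (1,4)] -> total=7
Click 3 (2,0) count=2: revealed 1 new [(2,0)] -> total=8
Click 4 (1,3) count=1: revealed 0 new [(none)] -> total=8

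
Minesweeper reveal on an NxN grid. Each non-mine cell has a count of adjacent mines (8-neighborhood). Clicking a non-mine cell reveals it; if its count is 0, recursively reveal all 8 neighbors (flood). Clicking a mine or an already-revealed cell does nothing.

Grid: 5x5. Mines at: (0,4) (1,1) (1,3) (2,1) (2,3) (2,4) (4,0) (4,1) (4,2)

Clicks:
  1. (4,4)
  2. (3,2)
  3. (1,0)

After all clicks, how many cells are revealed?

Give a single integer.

Answer: 6

Derivation:
Click 1 (4,4) count=0: revealed 4 new [(3,3) (3,4) (4,3) (4,4)] -> total=4
Click 2 (3,2) count=4: revealed 1 new [(3,2)] -> total=5
Click 3 (1,0) count=2: revealed 1 new [(1,0)] -> total=6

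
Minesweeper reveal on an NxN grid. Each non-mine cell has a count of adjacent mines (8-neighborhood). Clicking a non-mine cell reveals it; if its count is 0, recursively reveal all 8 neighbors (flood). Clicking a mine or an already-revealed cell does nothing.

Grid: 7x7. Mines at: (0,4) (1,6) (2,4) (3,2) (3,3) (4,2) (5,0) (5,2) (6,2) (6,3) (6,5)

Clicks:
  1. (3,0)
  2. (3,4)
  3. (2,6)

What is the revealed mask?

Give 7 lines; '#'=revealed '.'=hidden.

Answer: ####...
####...
####..#
##..#..
##.....
.......
.......

Derivation:
Click 1 (3,0) count=0: revealed 16 new [(0,0) (0,1) (0,2) (0,3) (1,0) (1,1) (1,2) (1,3) (2,0) (2,1) (2,2) (2,3) (3,0) (3,1) (4,0) (4,1)] -> total=16
Click 2 (3,4) count=2: revealed 1 new [(3,4)] -> total=17
Click 3 (2,6) count=1: revealed 1 new [(2,6)] -> total=18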